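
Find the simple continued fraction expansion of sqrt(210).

Write x_i = (sqrt(210) + m_i)/d_i with (m_0, d_0) = (0, 1). a_0 = floor(sqrt(210)) = 14, since 14^2 = 196 <= 210 < 225 = 15^2.
Iterate m_{i+1} = d_i*a_i - m_i, d_{i+1} = (210 - m_{i+1}^2)/d_i, a_{i+1} = floor((a_0 + m_{i+1})/d_{i+1}):
  m_1 = 1*14 - 0 = 14, d_1 = (210 - 14^2)/1 = 14/1 = 14, a_1 = floor((14 + 14)/14) = 2.
  m_2 = 14*2 - 14 = 14, d_2 = (210 - 14^2)/14 = 14/14 = 1, a_2 = floor((14 + 14)/1) = 28.
  m_3 = 1*28 - 14 = 14, d_3 = (210 - 14^2)/1 = 14/1 = 14: (m_3, d_3) = (m_1, d_1) = (14, 14), so from here the quotients repeat a_1, a_2; the period length is 2.
Hence the expansion of sqrt(210) is a_0 = 14 followed by the repeating block 2, 28 (period 2).

[14; (2, 28)]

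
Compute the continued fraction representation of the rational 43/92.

[0; 2, 7, 6]

Run the Euclidean algorithm on 43 and 92; the successive quotients are the partial quotients a_0, a_1, ... (each step inverts the fractional part left over by the previous one):
  43 = 0*92 + 43, so a_0 = 0.
  92 = 2*43 + 6, so a_1 = 2.
  43 = 7*6 + 1, so a_2 = 7.
  6 = 6*1 + 0, so a_3 = 6.
The remainder reaches 0 after 4 divisions, so the expansion has 4 partial quotients, read off in order.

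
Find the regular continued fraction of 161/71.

Run the Euclidean algorithm on 161 and 71; the successive quotients are the partial quotients a_0, a_1, ... (each step inverts the fractional part left over by the previous one):
  161 = 2*71 + 19, so a_0 = 2.
  71 = 3*19 + 14, so a_1 = 3.
  19 = 1*14 + 5, so a_2 = 1.
  14 = 2*5 + 4, so a_3 = 2.
  5 = 1*4 + 1, so a_4 = 1.
  4 = 4*1 + 0, so a_5 = 4.
The remainder reaches 0 after 6 divisions, so the expansion has 6 partial quotients, read off in order.

[2; 3, 1, 2, 1, 4]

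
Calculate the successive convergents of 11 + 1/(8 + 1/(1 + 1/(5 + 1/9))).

11/1, 89/8, 100/9, 589/53, 5401/486

Using the convergent recurrence p_i = a_i*p_{i-1} + p_{i-2}, q_i = a_i*q_{i-1} + q_{i-2} with p_{-2}=0, p_{-1}=1, q_{-2}=1, q_{-1}=0:
  i=0: a_0=11, p_0 = 11*1 + 0 = 11, q_0 = 11*0 + 1 = 1.
  i=1: a_1=8, p_1 = 8*11 + 1 = 89, q_1 = 8*1 + 0 = 8.
  i=2: a_2=1, p_2 = 1*89 + 11 = 100, q_2 = 1*8 + 1 = 9.
  i=3: a_3=5, p_3 = 5*100 + 89 = 589, q_3 = 5*9 + 8 = 53.
  i=4: a_4=9, p_4 = 9*589 + 100 = 5401, q_4 = 9*53 + 9 = 486.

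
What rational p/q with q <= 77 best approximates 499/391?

Expand x = 499/391 as a continued fraction with the Euclidean algorithm:
  499 = 1*391 + 108, so a_0 = 1.
  391 = 3*108 + 67, so a_1 = 3.
  108 = 1*67 + 41, so a_2 = 1.
  67 = 1*41 + 26, so a_3 = 1.
  41 = 1*26 + 15, so a_4 = 1.
  26 = 1*15 + 11, so a_5 = 1.
  15 = 1*11 + 4, so a_6 = 1.
  11 = 2*4 + 3, so a_7 = 2.
  4 = 1*3 + 1, so a_8 = 1.
  3 = 3*1 + 0, so a_9 = 3.
so x = [1; 3, 1, 1, 1, 1, 1, 2, 1, 3].
Convergents (p_i = a_i*p_{i-1} + p_{i-2}, q_i = a_i*q_{i-1} + q_{i-2} with p_{-2}=0, p_{-1}=1, q_{-2}=1, q_{-1}=0), until the denominator exceeds 77:
  i=0: a_0=1, p_0 = 1*1 + 0 = 1, q_0 = 1*0 + 1 = 1.
  i=1: a_1=3, p_1 = 3*1 + 1 = 4, q_1 = 3*1 + 0 = 3.
  i=2: a_2=1, p_2 = 1*4 + 1 = 5, q_2 = 1*3 + 1 = 4.
  i=3: a_3=1, p_3 = 1*5 + 4 = 9, q_3 = 1*4 + 3 = 7.
  i=4: a_4=1, p_4 = 1*9 + 5 = 14, q_4 = 1*7 + 4 = 11.
  i=5: a_5=1, p_5 = 1*14 + 9 = 23, q_5 = 1*11 + 7 = 18.
  i=6: a_6=1, p_6 = 1*23 + 14 = 37, q_6 = 1*18 + 11 = 29.
  i=7: a_7=2, p_7 = 2*37 + 23 = 97, q_7 = 2*29 + 18 = 76.
  i=8: a_8=1, p_8 = 1*97 + 37 = 134, q_8 = 1*76 + 29 = 105.
q_8 = 105 > 77, so the last convergent with denominator <= 77 is p_7/q_7 = 97/76.
The closest fraction with denominator <= 77 is either p_7/q_7 or the intermediate fraction (k*p_7 + p_6)/(k*q_7 + q_6) with the largest k >= 1 whose denominator stays <= 77; these approach x as k grows, and every other convergent or intermediate fraction in range is farther away.
Largest k: floor((77 - q_6)/q_7) = floor((77 - 29)/76) = 0.
Since k = 0, no intermediate fraction beyond p_7/q_7 has denominator <= 77, so the convergent 97/76 is the closest (its error is |499*76 - 97*391|/(391*76) = 3/29716).

97/76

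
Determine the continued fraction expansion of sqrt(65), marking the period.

[8; (16)]

Write x_i = (sqrt(65) + m_i)/d_i with (m_0, d_0) = (0, 1). a_0 = floor(sqrt(65)) = 8, since 8^2 = 64 <= 65 < 81 = 9^2.
Iterate m_{i+1} = d_i*a_i - m_i, d_{i+1} = (65 - m_{i+1}^2)/d_i, a_{i+1} = floor((a_0 + m_{i+1})/d_{i+1}):
  m_1 = 1*8 - 0 = 8, d_1 = (65 - 8^2)/1 = 1/1 = 1, a_1 = floor((8 + 8)/1) = 16.
  m_2 = 1*16 - 8 = 8, d_2 = (65 - 8^2)/1 = 1/1 = 1: (m_2, d_2) = (m_1, d_1) = (8, 1), so from here the quotient a_1 repeats; the period length is 1.
Hence the expansion of sqrt(65) is a_0 = 8 followed by the repeating block 16 (period 1).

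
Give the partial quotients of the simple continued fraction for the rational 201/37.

Run the Euclidean algorithm on 201 and 37; the successive quotients are the partial quotients a_0, a_1, ... (each step inverts the fractional part left over by the previous one):
  201 = 5*37 + 16, so a_0 = 5.
  37 = 2*16 + 5, so a_1 = 2.
  16 = 3*5 + 1, so a_2 = 3.
  5 = 5*1 + 0, so a_3 = 5.
The remainder reaches 0 after 4 divisions, so the expansion has 4 partial quotients, read off in order.

[5; 2, 3, 5]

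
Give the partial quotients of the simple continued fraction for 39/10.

Run the Euclidean algorithm on 39 and 10; the successive quotients are the partial quotients a_0, a_1, ... (each step inverts the fractional part left over by the previous one):
  39 = 3*10 + 9, so a_0 = 3.
  10 = 1*9 + 1, so a_1 = 1.
  9 = 9*1 + 0, so a_2 = 9.
The remainder reaches 0 after 3 divisions, so the expansion has 3 partial quotients, read off in order.

[3; 1, 9]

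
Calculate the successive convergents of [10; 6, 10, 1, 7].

Using the convergent recurrence p_i = a_i*p_{i-1} + p_{i-2}, q_i = a_i*q_{i-1} + q_{i-2} with p_{-2}=0, p_{-1}=1, q_{-2}=1, q_{-1}=0:
  i=0: a_0=10, p_0 = 10*1 + 0 = 10, q_0 = 10*0 + 1 = 1.
  i=1: a_1=6, p_1 = 6*10 + 1 = 61, q_1 = 6*1 + 0 = 6.
  i=2: a_2=10, p_2 = 10*61 + 10 = 620, q_2 = 10*6 + 1 = 61.
  i=3: a_3=1, p_3 = 1*620 + 61 = 681, q_3 = 1*61 + 6 = 67.
  i=4: a_4=7, p_4 = 7*681 + 620 = 5387, q_4 = 7*67 + 61 = 530.

10/1, 61/6, 620/61, 681/67, 5387/530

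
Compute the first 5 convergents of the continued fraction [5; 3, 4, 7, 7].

5/1, 16/3, 69/13, 499/94, 3562/671

Using the convergent recurrence p_i = a_i*p_{i-1} + p_{i-2}, q_i = a_i*q_{i-1} + q_{i-2} with p_{-2}=0, p_{-1}=1, q_{-2}=1, q_{-1}=0:
  i=0: a_0=5, p_0 = 5*1 + 0 = 5, q_0 = 5*0 + 1 = 1.
  i=1: a_1=3, p_1 = 3*5 + 1 = 16, q_1 = 3*1 + 0 = 3.
  i=2: a_2=4, p_2 = 4*16 + 5 = 69, q_2 = 4*3 + 1 = 13.
  i=3: a_3=7, p_3 = 7*69 + 16 = 499, q_3 = 7*13 + 3 = 94.
  i=4: a_4=7, p_4 = 7*499 + 69 = 3562, q_4 = 7*94 + 13 = 671.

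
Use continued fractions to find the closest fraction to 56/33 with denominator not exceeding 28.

Expand x = 56/33 as a continued fraction with the Euclidean algorithm:
  56 = 1*33 + 23, so a_0 = 1.
  33 = 1*23 + 10, so a_1 = 1.
  23 = 2*10 + 3, so a_2 = 2.
  10 = 3*3 + 1, so a_3 = 3.
  3 = 3*1 + 0, so a_4 = 3.
so x = [1; 1, 2, 3, 3].
Convergents (p_i = a_i*p_{i-1} + p_{i-2}, q_i = a_i*q_{i-1} + q_{i-2} with p_{-2}=0, p_{-1}=1, q_{-2}=1, q_{-1}=0), until the denominator exceeds 28:
  i=0: a_0=1, p_0 = 1*1 + 0 = 1, q_0 = 1*0 + 1 = 1.
  i=1: a_1=1, p_1 = 1*1 + 1 = 2, q_1 = 1*1 + 0 = 1.
  i=2: a_2=2, p_2 = 2*2 + 1 = 5, q_2 = 2*1 + 1 = 3.
  i=3: a_3=3, p_3 = 3*5 + 2 = 17, q_3 = 3*3 + 1 = 10.
  i=4: a_4=3, p_4 = 3*17 + 5 = 56, q_4 = 3*10 + 3 = 33.
q_4 = 33 > 28, so the last convergent with denominator <= 28 is p_3/q_3 = 17/10.
The closest fraction with denominator <= 28 is either p_3/q_3 or the intermediate fraction (k*p_3 + p_2)/(k*q_3 + q_2) with the largest k >= 1 whose denominator stays <= 28; these approach x as k grows, and every other convergent or intermediate fraction in range is farther away.
Largest k: floor((28 - q_2)/q_3) = floor((28 - 3)/10) = 2.
That gives (2*17 + 5)/(2*10 + 3) = 39/23.
Compare the errors: |x - 17/10| = |56*10 - 17*33|/(33*10) = 1/330, and |x - 39/23| = |56*23 - 39*33|/(33*23) = 1/759.
Cross-multiplying, 1*330 = 330 < 759 = 1*759, so 1/759 is smaller: the intermediate fraction 39/23 is closer to x than 17/10.

39/23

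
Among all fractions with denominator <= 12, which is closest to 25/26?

1/1

Expand x = 25/26 as a continued fraction with the Euclidean algorithm:
  25 = 0*26 + 25, so a_0 = 0.
  26 = 1*25 + 1, so a_1 = 1.
  25 = 25*1 + 0, so a_2 = 25.
so x = [0; 1, 25].
Convergents (p_i = a_i*p_{i-1} + p_{i-2}, q_i = a_i*q_{i-1} + q_{i-2} with p_{-2}=0, p_{-1}=1, q_{-2}=1, q_{-1}=0), until the denominator exceeds 12:
  i=0: a_0=0, p_0 = 0*1 + 0 = 0, q_0 = 0*0 + 1 = 1.
  i=1: a_1=1, p_1 = 1*0 + 1 = 1, q_1 = 1*1 + 0 = 1.
  i=2: a_2=25, p_2 = 25*1 + 0 = 25, q_2 = 25*1 + 1 = 26.
q_2 = 26 > 12, so the last convergent with denominator <= 12 is p_1/q_1 = 1/1.
The closest fraction with denominator <= 12 is either p_1/q_1 or the intermediate fraction (k*p_1 + p_0)/(k*q_1 + q_0) with the largest k >= 1 whose denominator stays <= 12; these approach x as k grows, and every other convergent or intermediate fraction in range is farther away.
Largest k: floor((12 - q_0)/q_1) = floor((12 - 1)/1) = 11.
That gives (11*1 + 0)/(11*1 + 1) = 11/12.
Compare the errors: |x - 1/1| = |25*1 - 1*26|/(26*1) = 1/26, and |x - 11/12| = |25*12 - 11*26|/(26*12) = 14/312.
Cross-multiplying, 1*312 = 312 < 364 = 14*26, so 1/26 is smaller: the convergent 1/1 is closer to x than 11/12.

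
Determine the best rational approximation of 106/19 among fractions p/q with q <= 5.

Expand x = 106/19 as a continued fraction with the Euclidean algorithm:
  106 = 5*19 + 11, so a_0 = 5.
  19 = 1*11 + 8, so a_1 = 1.
  11 = 1*8 + 3, so a_2 = 1.
  8 = 2*3 + 2, so a_3 = 2.
  3 = 1*2 + 1, so a_4 = 1.
  2 = 2*1 + 0, so a_5 = 2.
so x = [5; 1, 1, 2, 1, 2].
Convergents (p_i = a_i*p_{i-1} + p_{i-2}, q_i = a_i*q_{i-1} + q_{i-2} with p_{-2}=0, p_{-1}=1, q_{-2}=1, q_{-1}=0), until the denominator exceeds 5:
  i=0: a_0=5, p_0 = 5*1 + 0 = 5, q_0 = 5*0 + 1 = 1.
  i=1: a_1=1, p_1 = 1*5 + 1 = 6, q_1 = 1*1 + 0 = 1.
  i=2: a_2=1, p_2 = 1*6 + 5 = 11, q_2 = 1*1 + 1 = 2.
  i=3: a_3=2, p_3 = 2*11 + 6 = 28, q_3 = 2*2 + 1 = 5.
  i=4: a_4=1, p_4 = 1*28 + 11 = 39, q_4 = 1*5 + 2 = 7.
q_4 = 7 > 5, so the last convergent with denominator <= 5 is p_3/q_3 = 28/5.
The closest fraction with denominator <= 5 is either p_3/q_3 or the intermediate fraction (k*p_3 + p_2)/(k*q_3 + q_2) with the largest k >= 1 whose denominator stays <= 5; these approach x as k grows, and every other convergent or intermediate fraction in range is farther away.
Largest k: floor((5 - q_2)/q_3) = floor((5 - 2)/5) = 0.
Since k = 0, no intermediate fraction beyond p_3/q_3 has denominator <= 5, so the convergent 28/5 is the closest (its error is |106*5 - 28*19|/(19*5) = 2/95).

28/5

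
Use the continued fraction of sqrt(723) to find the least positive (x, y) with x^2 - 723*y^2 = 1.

First expand sqrt(723) as a continued fraction. With x_i = (sqrt(723) + m_i)/d_i and (m_0, d_0) = (0, 1): a_0 = floor(sqrt(723)) = 26, since 26^2 = 676 <= 723 < 729 = 27^2.
Iterate m_{i+1} = d_i*a_i - m_i, d_{i+1} = (723 - m_{i+1}^2)/d_i, a_{i+1} = floor((a_0 + m_{i+1})/d_{i+1}):
  m_1 = 1*26 - 0 = 26, d_1 = (723 - 26^2)/1 = 47/1 = 47, a_1 = floor((26 + 26)/47) = 1.
  m_2 = 47*1 - 26 = 21, d_2 = (723 - 21^2)/47 = 282/47 = 6, a_2 = floor((26 + 21)/6) = 7.
  m_3 = 6*7 - 21 = 21, d_3 = (723 - 21^2)/6 = 282/6 = 47, a_3 = floor((26 + 21)/47) = 1.
  m_4 = 47*1 - 21 = 26, d_4 = (723 - 26^2)/47 = 47/47 = 1, a_4 = floor((26 + 26)/1) = 52.
  m_5 = 1*52 - 26 = 26, d_5 = (723 - 26^2)/1 = 47/1 = 47: (m_5, d_5) = (m_1, d_1) = (26, 47), so from here the quotients repeat a_1, ..., a_4; the period length is 4.
So sqrt(723) = [26; (1, 7, 1, 52)] with period length k = 4.
k is even, so the fundamental solution of x^2 - 723y^2 = 1 is (p_{k-1}, q_{k-1}) = (p_3, q_3); compute convergents through index 3.
Convergents (p_i = a_i*p_{i-1} + p_{i-2}, q_i = a_i*q_{i-1} + q_{i-2} with p_{-2}=0, p_{-1}=1, q_{-2}=1, q_{-1}=0):
  i=0: a_0=26, p_0 = 26*1 + 0 = 26, q_0 = 26*0 + 1 = 1.
  i=1: a_1=1, p_1 = 1*26 + 1 = 27, q_1 = 1*1 + 0 = 1.
  i=2: a_2=7, p_2 = 7*27 + 26 = 215, q_2 = 7*1 + 1 = 8.
  i=3: a_3=1, p_3 = 1*215 + 27 = 242, q_3 = 1*8 + 1 = 9.
Check: 242^2 - 723*9^2 = 58564 - 58563 = 1, so (x, y) = (242, 9) solves the equation, and by the theorem it is the least positive solution.

(x, y) = (242, 9)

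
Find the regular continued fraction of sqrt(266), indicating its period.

Write x_i = (sqrt(266) + m_i)/d_i with (m_0, d_0) = (0, 1). a_0 = floor(sqrt(266)) = 16, since 16^2 = 256 <= 266 < 289 = 17^2.
Iterate m_{i+1} = d_i*a_i - m_i, d_{i+1} = (266 - m_{i+1}^2)/d_i, a_{i+1} = floor((a_0 + m_{i+1})/d_{i+1}):
  m_1 = 1*16 - 0 = 16, d_1 = (266 - 16^2)/1 = 10/1 = 10, a_1 = floor((16 + 16)/10) = 3.
  m_2 = 10*3 - 16 = 14, d_2 = (266 - 14^2)/10 = 70/10 = 7, a_2 = floor((16 + 14)/7) = 4.
  m_3 = 7*4 - 14 = 14, d_3 = (266 - 14^2)/7 = 70/7 = 10, a_3 = floor((16 + 14)/10) = 3.
  m_4 = 10*3 - 14 = 16, d_4 = (266 - 16^2)/10 = 10/10 = 1, a_4 = floor((16 + 16)/1) = 32.
  m_5 = 1*32 - 16 = 16, d_5 = (266 - 16^2)/1 = 10/1 = 10: (m_5, d_5) = (m_1, d_1) = (16, 10), so from here the quotients repeat a_1, ..., a_4; the period length is 4.
Hence the expansion of sqrt(266) is a_0 = 16 followed by the repeating block 3, 4, 3, 32 (period 4).

[16; (3, 4, 3, 32)]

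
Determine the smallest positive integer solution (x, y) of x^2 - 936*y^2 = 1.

First expand sqrt(936) as a continued fraction. With x_i = (sqrt(936) + m_i)/d_i and (m_0, d_0) = (0, 1): a_0 = floor(sqrt(936)) = 30, since 30^2 = 900 <= 936 < 961 = 31^2.
Iterate m_{i+1} = d_i*a_i - m_i, d_{i+1} = (936 - m_{i+1}^2)/d_i, a_{i+1} = floor((a_0 + m_{i+1})/d_{i+1}):
  m_1 = 1*30 - 0 = 30, d_1 = (936 - 30^2)/1 = 36/1 = 36, a_1 = floor((30 + 30)/36) = 1.
  m_2 = 36*1 - 30 = 6, d_2 = (936 - 6^2)/36 = 900/36 = 25, a_2 = floor((30 + 6)/25) = 1.
  m_3 = 25*1 - 6 = 19, d_3 = (936 - 19^2)/25 = 575/25 = 23, a_3 = floor((30 + 19)/23) = 2.
  m_4 = 23*2 - 19 = 27, d_4 = (936 - 27^2)/23 = 207/23 = 9, a_4 = floor((30 + 27)/9) = 6.
  m_5 = 9*6 - 27 = 27, d_5 = (936 - 27^2)/9 = 207/9 = 23, a_5 = floor((30 + 27)/23) = 2.
  m_6 = 23*2 - 27 = 19, d_6 = (936 - 19^2)/23 = 575/23 = 25, a_6 = floor((30 + 19)/25) = 1.
  m_7 = 25*1 - 19 = 6, d_7 = (936 - 6^2)/25 = 900/25 = 36, a_7 = floor((30 + 6)/36) = 1.
  m_8 = 36*1 - 6 = 30, d_8 = (936 - 30^2)/36 = 36/36 = 1, a_8 = floor((30 + 30)/1) = 60.
  m_9 = 1*60 - 30 = 30, d_9 = (936 - 30^2)/1 = 36/1 = 36: (m_9, d_9) = (m_1, d_1) = (30, 36), so from here the quotients repeat a_1, ..., a_8; the period length is 8.
So sqrt(936) = [30; (1, 1, 2, 6, 2, 1, 1, 60)] with period length k = 8.
k is even, so the fundamental solution of x^2 - 936y^2 = 1 is (p_{k-1}, q_{k-1}) = (p_7, q_7); compute convergents through index 7.
Convergents (p_i = a_i*p_{i-1} + p_{i-2}, q_i = a_i*q_{i-1} + q_{i-2} with p_{-2}=0, p_{-1}=1, q_{-2}=1, q_{-1}=0):
  i=0: a_0=30, p_0 = 30*1 + 0 = 30, q_0 = 30*0 + 1 = 1.
  i=1: a_1=1, p_1 = 1*30 + 1 = 31, q_1 = 1*1 + 0 = 1.
  i=2: a_2=1, p_2 = 1*31 + 30 = 61, q_2 = 1*1 + 1 = 2.
  i=3: a_3=2, p_3 = 2*61 + 31 = 153, q_3 = 2*2 + 1 = 5.
  i=4: a_4=6, p_4 = 6*153 + 61 = 979, q_4 = 6*5 + 2 = 32.
  i=5: a_5=2, p_5 = 2*979 + 153 = 2111, q_5 = 2*32 + 5 = 69.
  i=6: a_6=1, p_6 = 1*2111 + 979 = 3090, q_6 = 1*69 + 32 = 101.
  i=7: a_7=1, p_7 = 1*3090 + 2111 = 5201, q_7 = 1*101 + 69 = 170.
Check: 5201^2 - 936*170^2 = 27050401 - 27050400 = 1, so (x, y) = (5201, 170) solves the equation, and by the theorem it is the least positive solution.

(x, y) = (5201, 170)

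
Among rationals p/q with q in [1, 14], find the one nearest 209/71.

41/14

Expand x = 209/71 as a continued fraction with the Euclidean algorithm:
  209 = 2*71 + 67, so a_0 = 2.
  71 = 1*67 + 4, so a_1 = 1.
  67 = 16*4 + 3, so a_2 = 16.
  4 = 1*3 + 1, so a_3 = 1.
  3 = 3*1 + 0, so a_4 = 3.
so x = [2; 1, 16, 1, 3].
Convergents (p_i = a_i*p_{i-1} + p_{i-2}, q_i = a_i*q_{i-1} + q_{i-2} with p_{-2}=0, p_{-1}=1, q_{-2}=1, q_{-1}=0), until the denominator exceeds 14:
  i=0: a_0=2, p_0 = 2*1 + 0 = 2, q_0 = 2*0 + 1 = 1.
  i=1: a_1=1, p_1 = 1*2 + 1 = 3, q_1 = 1*1 + 0 = 1.
  i=2: a_2=16, p_2 = 16*3 + 2 = 50, q_2 = 16*1 + 1 = 17.
q_2 = 17 > 14, so the last convergent with denominator <= 14 is p_1/q_1 = 3/1.
The closest fraction with denominator <= 14 is either p_1/q_1 or the intermediate fraction (k*p_1 + p_0)/(k*q_1 + q_0) with the largest k >= 1 whose denominator stays <= 14; these approach x as k grows, and every other convergent or intermediate fraction in range is farther away.
Largest k: floor((14 - q_0)/q_1) = floor((14 - 1)/1) = 13.
That gives (13*3 + 2)/(13*1 + 1) = 41/14.
Compare the errors: |x - 3/1| = |209*1 - 3*71|/(71*1) = 4/71, and |x - 41/14| = |209*14 - 41*71|/(71*14) = 15/994.
Cross-multiplying, 15*71 = 1065 < 3976 = 4*994, so 15/994 is smaller: the intermediate fraction 41/14 is closer to x than 3/1.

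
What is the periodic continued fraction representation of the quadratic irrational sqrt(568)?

[23; (1, 4, 1, 46)]

Write x_i = (sqrt(568) + m_i)/d_i with (m_0, d_0) = (0, 1). a_0 = floor(sqrt(568)) = 23, since 23^2 = 529 <= 568 < 576 = 24^2.
Iterate m_{i+1} = d_i*a_i - m_i, d_{i+1} = (568 - m_{i+1}^2)/d_i, a_{i+1} = floor((a_0 + m_{i+1})/d_{i+1}):
  m_1 = 1*23 - 0 = 23, d_1 = (568 - 23^2)/1 = 39/1 = 39, a_1 = floor((23 + 23)/39) = 1.
  m_2 = 39*1 - 23 = 16, d_2 = (568 - 16^2)/39 = 312/39 = 8, a_2 = floor((23 + 16)/8) = 4.
  m_3 = 8*4 - 16 = 16, d_3 = (568 - 16^2)/8 = 312/8 = 39, a_3 = floor((23 + 16)/39) = 1.
  m_4 = 39*1 - 16 = 23, d_4 = (568 - 23^2)/39 = 39/39 = 1, a_4 = floor((23 + 23)/1) = 46.
  m_5 = 1*46 - 23 = 23, d_5 = (568 - 23^2)/1 = 39/1 = 39: (m_5, d_5) = (m_1, d_1) = (23, 39), so from here the quotients repeat a_1, ..., a_4; the period length is 4.
Hence the expansion of sqrt(568) is a_0 = 23 followed by the repeating block 1, 4, 1, 46 (period 4).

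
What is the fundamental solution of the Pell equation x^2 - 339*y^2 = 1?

(x, y) = (97970, 5321)

First expand sqrt(339) as a continued fraction. With x_i = (sqrt(339) + m_i)/d_i and (m_0, d_0) = (0, 1): a_0 = floor(sqrt(339)) = 18, since 18^2 = 324 <= 339 < 361 = 19^2.
Iterate m_{i+1} = d_i*a_i - m_i, d_{i+1} = (339 - m_{i+1}^2)/d_i, a_{i+1} = floor((a_0 + m_{i+1})/d_{i+1}):
  m_1 = 1*18 - 0 = 18, d_1 = (339 - 18^2)/1 = 15/1 = 15, a_1 = floor((18 + 18)/15) = 2.
  m_2 = 15*2 - 18 = 12, d_2 = (339 - 12^2)/15 = 195/15 = 13, a_2 = floor((18 + 12)/13) = 2.
  m_3 = 13*2 - 12 = 14, d_3 = (339 - 14^2)/13 = 143/13 = 11, a_3 = floor((18 + 14)/11) = 2.
  m_4 = 11*2 - 14 = 8, d_4 = (339 - 8^2)/11 = 275/11 = 25, a_4 = floor((18 + 8)/25) = 1.
  m_5 = 25*1 - 8 = 17, d_5 = (339 - 17^2)/25 = 50/25 = 2, a_5 = floor((18 + 17)/2) = 17.
  m_6 = 2*17 - 17 = 17, d_6 = (339 - 17^2)/2 = 50/2 = 25, a_6 = floor((18 + 17)/25) = 1.
  m_7 = 25*1 - 17 = 8, d_7 = (339 - 8^2)/25 = 275/25 = 11, a_7 = floor((18 + 8)/11) = 2.
  m_8 = 11*2 - 8 = 14, d_8 = (339 - 14^2)/11 = 143/11 = 13, a_8 = floor((18 + 14)/13) = 2.
  m_9 = 13*2 - 14 = 12, d_9 = (339 - 12^2)/13 = 195/13 = 15, a_9 = floor((18 + 12)/15) = 2.
  m_10 = 15*2 - 12 = 18, d_10 = (339 - 18^2)/15 = 15/15 = 1, a_10 = floor((18 + 18)/1) = 36.
  m_11 = 1*36 - 18 = 18, d_11 = (339 - 18^2)/1 = 15/1 = 15: (m_11, d_11) = (m_1, d_1) = (18, 15), so from here the quotients repeat a_1, ..., a_10; the period length is 10.
So sqrt(339) = [18; (2, 2, 2, 1, 17, 1, 2, 2, 2, 36)] with period length k = 10.
k is even, so the fundamental solution of x^2 - 339y^2 = 1 is (p_{k-1}, q_{k-1}) = (p_9, q_9); compute convergents through index 9.
Convergents (p_i = a_i*p_{i-1} + p_{i-2}, q_i = a_i*q_{i-1} + q_{i-2} with p_{-2}=0, p_{-1}=1, q_{-2}=1, q_{-1}=0):
  i=0: a_0=18, p_0 = 18*1 + 0 = 18, q_0 = 18*0 + 1 = 1.
  i=1: a_1=2, p_1 = 2*18 + 1 = 37, q_1 = 2*1 + 0 = 2.
  i=2: a_2=2, p_2 = 2*37 + 18 = 92, q_2 = 2*2 + 1 = 5.
  i=3: a_3=2, p_3 = 2*92 + 37 = 221, q_3 = 2*5 + 2 = 12.
  i=4: a_4=1, p_4 = 1*221 + 92 = 313, q_4 = 1*12 + 5 = 17.
  i=5: a_5=17, p_5 = 17*313 + 221 = 5542, q_5 = 17*17 + 12 = 301.
  i=6: a_6=1, p_6 = 1*5542 + 313 = 5855, q_6 = 1*301 + 17 = 318.
  i=7: a_7=2, p_7 = 2*5855 + 5542 = 17252, q_7 = 2*318 + 301 = 937.
  i=8: a_8=2, p_8 = 2*17252 + 5855 = 40359, q_8 = 2*937 + 318 = 2192.
  i=9: a_9=2, p_9 = 2*40359 + 17252 = 97970, q_9 = 2*2192 + 937 = 5321.
Check: 97970^2 - 339*5321^2 = 9598120900 - 9598120899 = 1, so (x, y) = (97970, 5321) solves the equation, and by the theorem it is the least positive solution.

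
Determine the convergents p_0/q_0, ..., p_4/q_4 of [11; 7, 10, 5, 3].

Using the convergent recurrence p_i = a_i*p_{i-1} + p_{i-2}, q_i = a_i*q_{i-1} + q_{i-2} with p_{-2}=0, p_{-1}=1, q_{-2}=1, q_{-1}=0:
  i=0: a_0=11, p_0 = 11*1 + 0 = 11, q_0 = 11*0 + 1 = 1.
  i=1: a_1=7, p_1 = 7*11 + 1 = 78, q_1 = 7*1 + 0 = 7.
  i=2: a_2=10, p_2 = 10*78 + 11 = 791, q_2 = 10*7 + 1 = 71.
  i=3: a_3=5, p_3 = 5*791 + 78 = 4033, q_3 = 5*71 + 7 = 362.
  i=4: a_4=3, p_4 = 3*4033 + 791 = 12890, q_4 = 3*362 + 71 = 1157.

11/1, 78/7, 791/71, 4033/362, 12890/1157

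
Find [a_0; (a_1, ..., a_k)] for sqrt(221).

Write x_i = (sqrt(221) + m_i)/d_i with (m_0, d_0) = (0, 1). a_0 = floor(sqrt(221)) = 14, since 14^2 = 196 <= 221 < 225 = 15^2.
Iterate m_{i+1} = d_i*a_i - m_i, d_{i+1} = (221 - m_{i+1}^2)/d_i, a_{i+1} = floor((a_0 + m_{i+1})/d_{i+1}):
  m_1 = 1*14 - 0 = 14, d_1 = (221 - 14^2)/1 = 25/1 = 25, a_1 = floor((14 + 14)/25) = 1.
  m_2 = 25*1 - 14 = 11, d_2 = (221 - 11^2)/25 = 100/25 = 4, a_2 = floor((14 + 11)/4) = 6.
  m_3 = 4*6 - 11 = 13, d_3 = (221 - 13^2)/4 = 52/4 = 13, a_3 = floor((14 + 13)/13) = 2.
  m_4 = 13*2 - 13 = 13, d_4 = (221 - 13^2)/13 = 52/13 = 4, a_4 = floor((14 + 13)/4) = 6.
  m_5 = 4*6 - 13 = 11, d_5 = (221 - 11^2)/4 = 100/4 = 25, a_5 = floor((14 + 11)/25) = 1.
  m_6 = 25*1 - 11 = 14, d_6 = (221 - 14^2)/25 = 25/25 = 1, a_6 = floor((14 + 14)/1) = 28.
  m_7 = 1*28 - 14 = 14, d_7 = (221 - 14^2)/1 = 25/1 = 25: (m_7, d_7) = (m_1, d_1) = (14, 25), so from here the quotients repeat a_1, ..., a_6; the period length is 6.
Hence the expansion of sqrt(221) is a_0 = 14 followed by the repeating block 1, 6, 2, 6, 1, 28 (period 6).

[14; (1, 6, 2, 6, 1, 28)]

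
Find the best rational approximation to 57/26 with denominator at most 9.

11/5

Expand x = 57/26 as a continued fraction with the Euclidean algorithm:
  57 = 2*26 + 5, so a_0 = 2.
  26 = 5*5 + 1, so a_1 = 5.
  5 = 5*1 + 0, so a_2 = 5.
so x = [2; 5, 5].
Convergents (p_i = a_i*p_{i-1} + p_{i-2}, q_i = a_i*q_{i-1} + q_{i-2} with p_{-2}=0, p_{-1}=1, q_{-2}=1, q_{-1}=0), until the denominator exceeds 9:
  i=0: a_0=2, p_0 = 2*1 + 0 = 2, q_0 = 2*0 + 1 = 1.
  i=1: a_1=5, p_1 = 5*2 + 1 = 11, q_1 = 5*1 + 0 = 5.
  i=2: a_2=5, p_2 = 5*11 + 2 = 57, q_2 = 5*5 + 1 = 26.
q_2 = 26 > 9, so the last convergent with denominator <= 9 is p_1/q_1 = 11/5.
The closest fraction with denominator <= 9 is either p_1/q_1 or the intermediate fraction (k*p_1 + p_0)/(k*q_1 + q_0) with the largest k >= 1 whose denominator stays <= 9; these approach x as k grows, and every other convergent or intermediate fraction in range is farther away.
Largest k: floor((9 - q_0)/q_1) = floor((9 - 1)/5) = 1.
That gives (1*11 + 2)/(1*5 + 1) = 13/6.
Compare the errors: |x - 11/5| = |57*5 - 11*26|/(26*5) = 1/130, and |x - 13/6| = |57*6 - 13*26|/(26*6) = 4/156.
Cross-multiplying, 1*156 = 156 < 520 = 4*130, so 1/130 is smaller: the convergent 11/5 is closer to x than 13/6.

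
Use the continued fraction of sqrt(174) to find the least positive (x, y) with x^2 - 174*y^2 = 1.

First expand sqrt(174) as a continued fraction. With x_i = (sqrt(174) + m_i)/d_i and (m_0, d_0) = (0, 1): a_0 = floor(sqrt(174)) = 13, since 13^2 = 169 <= 174 < 196 = 14^2.
Iterate m_{i+1} = d_i*a_i - m_i, d_{i+1} = (174 - m_{i+1}^2)/d_i, a_{i+1} = floor((a_0 + m_{i+1})/d_{i+1}):
  m_1 = 1*13 - 0 = 13, d_1 = (174 - 13^2)/1 = 5/1 = 5, a_1 = floor((13 + 13)/5) = 5.
  m_2 = 5*5 - 13 = 12, d_2 = (174 - 12^2)/5 = 30/5 = 6, a_2 = floor((13 + 12)/6) = 4.
  m_3 = 6*4 - 12 = 12, d_3 = (174 - 12^2)/6 = 30/6 = 5, a_3 = floor((13 + 12)/5) = 5.
  m_4 = 5*5 - 12 = 13, d_4 = (174 - 13^2)/5 = 5/5 = 1, a_4 = floor((13 + 13)/1) = 26.
  m_5 = 1*26 - 13 = 13, d_5 = (174 - 13^2)/1 = 5/1 = 5: (m_5, d_5) = (m_1, d_1) = (13, 5), so from here the quotients repeat a_1, ..., a_4; the period length is 4.
So sqrt(174) = [13; (5, 4, 5, 26)] with period length k = 4.
k is even, so the fundamental solution of x^2 - 174y^2 = 1 is (p_{k-1}, q_{k-1}) = (p_3, q_3); compute convergents through index 3.
Convergents (p_i = a_i*p_{i-1} + p_{i-2}, q_i = a_i*q_{i-1} + q_{i-2} with p_{-2}=0, p_{-1}=1, q_{-2}=1, q_{-1}=0):
  i=0: a_0=13, p_0 = 13*1 + 0 = 13, q_0 = 13*0 + 1 = 1.
  i=1: a_1=5, p_1 = 5*13 + 1 = 66, q_1 = 5*1 + 0 = 5.
  i=2: a_2=4, p_2 = 4*66 + 13 = 277, q_2 = 4*5 + 1 = 21.
  i=3: a_3=5, p_3 = 5*277 + 66 = 1451, q_3 = 5*21 + 5 = 110.
Check: 1451^2 - 174*110^2 = 2105401 - 2105400 = 1, so (x, y) = (1451, 110) solves the equation, and by the theorem it is the least positive solution.

(x, y) = (1451, 110)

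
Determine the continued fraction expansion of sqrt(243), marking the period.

[15; (1, 1, 2, 3, 15, 3, 2, 1, 1, 30)]

Write x_i = (sqrt(243) + m_i)/d_i with (m_0, d_0) = (0, 1). a_0 = floor(sqrt(243)) = 15, since 15^2 = 225 <= 243 < 256 = 16^2.
Iterate m_{i+1} = d_i*a_i - m_i, d_{i+1} = (243 - m_{i+1}^2)/d_i, a_{i+1} = floor((a_0 + m_{i+1})/d_{i+1}):
  m_1 = 1*15 - 0 = 15, d_1 = (243 - 15^2)/1 = 18/1 = 18, a_1 = floor((15 + 15)/18) = 1.
  m_2 = 18*1 - 15 = 3, d_2 = (243 - 3^2)/18 = 234/18 = 13, a_2 = floor((15 + 3)/13) = 1.
  m_3 = 13*1 - 3 = 10, d_3 = (243 - 10^2)/13 = 143/13 = 11, a_3 = floor((15 + 10)/11) = 2.
  m_4 = 11*2 - 10 = 12, d_4 = (243 - 12^2)/11 = 99/11 = 9, a_4 = floor((15 + 12)/9) = 3.
  m_5 = 9*3 - 12 = 15, d_5 = (243 - 15^2)/9 = 18/9 = 2, a_5 = floor((15 + 15)/2) = 15.
  m_6 = 2*15 - 15 = 15, d_6 = (243 - 15^2)/2 = 18/2 = 9, a_6 = floor((15 + 15)/9) = 3.
  m_7 = 9*3 - 15 = 12, d_7 = (243 - 12^2)/9 = 99/9 = 11, a_7 = floor((15 + 12)/11) = 2.
  m_8 = 11*2 - 12 = 10, d_8 = (243 - 10^2)/11 = 143/11 = 13, a_8 = floor((15 + 10)/13) = 1.
  m_9 = 13*1 - 10 = 3, d_9 = (243 - 3^2)/13 = 234/13 = 18, a_9 = floor((15 + 3)/18) = 1.
  m_10 = 18*1 - 3 = 15, d_10 = (243 - 15^2)/18 = 18/18 = 1, a_10 = floor((15 + 15)/1) = 30.
  m_11 = 1*30 - 15 = 15, d_11 = (243 - 15^2)/1 = 18/1 = 18: (m_11, d_11) = (m_1, d_1) = (15, 18), so from here the quotients repeat a_1, ..., a_10; the period length is 10.
Hence the expansion of sqrt(243) is a_0 = 15 followed by the repeating block 1, 1, 2, 3, 15, 3, 2, 1, 1, 30 (period 10).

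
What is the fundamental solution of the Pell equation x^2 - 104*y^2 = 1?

First expand sqrt(104) as a continued fraction. With x_i = (sqrt(104) + m_i)/d_i and (m_0, d_0) = (0, 1): a_0 = floor(sqrt(104)) = 10, since 10^2 = 100 <= 104 < 121 = 11^2.
Iterate m_{i+1} = d_i*a_i - m_i, d_{i+1} = (104 - m_{i+1}^2)/d_i, a_{i+1} = floor((a_0 + m_{i+1})/d_{i+1}):
  m_1 = 1*10 - 0 = 10, d_1 = (104 - 10^2)/1 = 4/1 = 4, a_1 = floor((10 + 10)/4) = 5.
  m_2 = 4*5 - 10 = 10, d_2 = (104 - 10^2)/4 = 4/4 = 1, a_2 = floor((10 + 10)/1) = 20.
  m_3 = 1*20 - 10 = 10, d_3 = (104 - 10^2)/1 = 4/1 = 4: (m_3, d_3) = (m_1, d_1) = (10, 4), so from here the quotients repeat a_1, a_2; the period length is 2.
So sqrt(104) = [10; (5, 20)] with period length k = 2.
k is even, so the fundamental solution of x^2 - 104y^2 = 1 is (p_{k-1}, q_{k-1}) = (p_1, q_1); compute convergents through index 1.
Convergents (p_i = a_i*p_{i-1} + p_{i-2}, q_i = a_i*q_{i-1} + q_{i-2} with p_{-2}=0, p_{-1}=1, q_{-2}=1, q_{-1}=0):
  i=0: a_0=10, p_0 = 10*1 + 0 = 10, q_0 = 10*0 + 1 = 1.
  i=1: a_1=5, p_1 = 5*10 + 1 = 51, q_1 = 5*1 + 0 = 5.
Check: 51^2 - 104*5^2 = 2601 - 2600 = 1, so (x, y) = (51, 5) solves the equation, and by the theorem it is the least positive solution.

(x, y) = (51, 5)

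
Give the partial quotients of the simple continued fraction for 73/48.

[1; 1, 1, 11, 2]

Run the Euclidean algorithm on 73 and 48; the successive quotients are the partial quotients a_0, a_1, ... (each step inverts the fractional part left over by the previous one):
  73 = 1*48 + 25, so a_0 = 1.
  48 = 1*25 + 23, so a_1 = 1.
  25 = 1*23 + 2, so a_2 = 1.
  23 = 11*2 + 1, so a_3 = 11.
  2 = 2*1 + 0, so a_4 = 2.
The remainder reaches 0 after 5 divisions, so the expansion has 5 partial quotients, read off in order.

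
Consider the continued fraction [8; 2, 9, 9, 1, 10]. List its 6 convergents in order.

8/1, 17/2, 161/19, 1466/173, 1627/192, 17736/2093

Using the convergent recurrence p_i = a_i*p_{i-1} + p_{i-2}, q_i = a_i*q_{i-1} + q_{i-2} with p_{-2}=0, p_{-1}=1, q_{-2}=1, q_{-1}=0:
  i=0: a_0=8, p_0 = 8*1 + 0 = 8, q_0 = 8*0 + 1 = 1.
  i=1: a_1=2, p_1 = 2*8 + 1 = 17, q_1 = 2*1 + 0 = 2.
  i=2: a_2=9, p_2 = 9*17 + 8 = 161, q_2 = 9*2 + 1 = 19.
  i=3: a_3=9, p_3 = 9*161 + 17 = 1466, q_3 = 9*19 + 2 = 173.
  i=4: a_4=1, p_4 = 1*1466 + 161 = 1627, q_4 = 1*173 + 19 = 192.
  i=5: a_5=10, p_5 = 10*1627 + 1466 = 17736, q_5 = 10*192 + 173 = 2093.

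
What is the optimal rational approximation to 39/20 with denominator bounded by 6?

Expand x = 39/20 as a continued fraction with the Euclidean algorithm:
  39 = 1*20 + 19, so a_0 = 1.
  20 = 1*19 + 1, so a_1 = 1.
  19 = 19*1 + 0, so a_2 = 19.
so x = [1; 1, 19].
Convergents (p_i = a_i*p_{i-1} + p_{i-2}, q_i = a_i*q_{i-1} + q_{i-2} with p_{-2}=0, p_{-1}=1, q_{-2}=1, q_{-1}=0), until the denominator exceeds 6:
  i=0: a_0=1, p_0 = 1*1 + 0 = 1, q_0 = 1*0 + 1 = 1.
  i=1: a_1=1, p_1 = 1*1 + 1 = 2, q_1 = 1*1 + 0 = 1.
  i=2: a_2=19, p_2 = 19*2 + 1 = 39, q_2 = 19*1 + 1 = 20.
q_2 = 20 > 6, so the last convergent with denominator <= 6 is p_1/q_1 = 2/1.
The closest fraction with denominator <= 6 is either p_1/q_1 or the intermediate fraction (k*p_1 + p_0)/(k*q_1 + q_0) with the largest k >= 1 whose denominator stays <= 6; these approach x as k grows, and every other convergent or intermediate fraction in range is farther away.
Largest k: floor((6 - q_0)/q_1) = floor((6 - 1)/1) = 5.
That gives (5*2 + 1)/(5*1 + 1) = 11/6.
Compare the errors: |x - 2/1| = |39*1 - 2*20|/(20*1) = 1/20, and |x - 11/6| = |39*6 - 11*20|/(20*6) = 14/120.
Cross-multiplying, 1*120 = 120 < 280 = 14*20, so 1/20 is smaller: the convergent 2/1 is closer to x than 11/6.

2/1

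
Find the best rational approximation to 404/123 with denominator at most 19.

23/7

Expand x = 404/123 as a continued fraction with the Euclidean algorithm:
  404 = 3*123 + 35, so a_0 = 3.
  123 = 3*35 + 18, so a_1 = 3.
  35 = 1*18 + 17, so a_2 = 1.
  18 = 1*17 + 1, so a_3 = 1.
  17 = 17*1 + 0, so a_4 = 17.
so x = [3; 3, 1, 1, 17].
Convergents (p_i = a_i*p_{i-1} + p_{i-2}, q_i = a_i*q_{i-1} + q_{i-2} with p_{-2}=0, p_{-1}=1, q_{-2}=1, q_{-1}=0), until the denominator exceeds 19:
  i=0: a_0=3, p_0 = 3*1 + 0 = 3, q_0 = 3*0 + 1 = 1.
  i=1: a_1=3, p_1 = 3*3 + 1 = 10, q_1 = 3*1 + 0 = 3.
  i=2: a_2=1, p_2 = 1*10 + 3 = 13, q_2 = 1*3 + 1 = 4.
  i=3: a_3=1, p_3 = 1*13 + 10 = 23, q_3 = 1*4 + 3 = 7.
  i=4: a_4=17, p_4 = 17*23 + 13 = 404, q_4 = 17*7 + 4 = 123.
q_4 = 123 > 19, so the last convergent with denominator <= 19 is p_3/q_3 = 23/7.
The closest fraction with denominator <= 19 is either p_3/q_3 or the intermediate fraction (k*p_3 + p_2)/(k*q_3 + q_2) with the largest k >= 1 whose denominator stays <= 19; these approach x as k grows, and every other convergent or intermediate fraction in range is farther away.
Largest k: floor((19 - q_2)/q_3) = floor((19 - 4)/7) = 2.
That gives (2*23 + 13)/(2*7 + 4) = 59/18.
Compare the errors: |x - 23/7| = |404*7 - 23*123|/(123*7) = 1/861, and |x - 59/18| = |404*18 - 59*123|/(123*18) = 15/2214.
Cross-multiplying, 1*2214 = 2214 < 12915 = 15*861, so 1/861 is smaller: the convergent 23/7 is closer to x than 59/18.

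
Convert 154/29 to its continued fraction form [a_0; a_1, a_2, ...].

[5; 3, 4, 2]

Run the Euclidean algorithm on 154 and 29; the successive quotients are the partial quotients a_0, a_1, ... (each step inverts the fractional part left over by the previous one):
  154 = 5*29 + 9, so a_0 = 5.
  29 = 3*9 + 2, so a_1 = 3.
  9 = 4*2 + 1, so a_2 = 4.
  2 = 2*1 + 0, so a_3 = 2.
The remainder reaches 0 after 4 divisions, so the expansion has 4 partial quotients, read off in order.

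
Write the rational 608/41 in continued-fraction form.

[14; 1, 4, 1, 6]

Run the Euclidean algorithm on 608 and 41; the successive quotients are the partial quotients a_0, a_1, ... (each step inverts the fractional part left over by the previous one):
  608 = 14*41 + 34, so a_0 = 14.
  41 = 1*34 + 7, so a_1 = 1.
  34 = 4*7 + 6, so a_2 = 4.
  7 = 1*6 + 1, so a_3 = 1.
  6 = 6*1 + 0, so a_4 = 6.
The remainder reaches 0 after 5 divisions, so the expansion has 5 partial quotients, read off in order.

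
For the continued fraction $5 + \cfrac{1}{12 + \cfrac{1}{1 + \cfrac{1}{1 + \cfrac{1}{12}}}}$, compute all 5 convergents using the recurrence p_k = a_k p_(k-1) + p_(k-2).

5/1, 61/12, 66/13, 127/25, 1590/313

Using the convergent recurrence p_i = a_i*p_{i-1} + p_{i-2}, q_i = a_i*q_{i-1} + q_{i-2} with p_{-2}=0, p_{-1}=1, q_{-2}=1, q_{-1}=0:
  i=0: a_0=5, p_0 = 5*1 + 0 = 5, q_0 = 5*0 + 1 = 1.
  i=1: a_1=12, p_1 = 12*5 + 1 = 61, q_1 = 12*1 + 0 = 12.
  i=2: a_2=1, p_2 = 1*61 + 5 = 66, q_2 = 1*12 + 1 = 13.
  i=3: a_3=1, p_3 = 1*66 + 61 = 127, q_3 = 1*13 + 12 = 25.
  i=4: a_4=12, p_4 = 12*127 + 66 = 1590, q_4 = 12*25 + 13 = 313.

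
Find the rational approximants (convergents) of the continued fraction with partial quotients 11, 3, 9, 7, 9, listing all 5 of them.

Using the convergent recurrence p_i = a_i*p_{i-1} + p_{i-2}, q_i = a_i*q_{i-1} + q_{i-2} with p_{-2}=0, p_{-1}=1, q_{-2}=1, q_{-1}=0:
  i=0: a_0=11, p_0 = 11*1 + 0 = 11, q_0 = 11*0 + 1 = 1.
  i=1: a_1=3, p_1 = 3*11 + 1 = 34, q_1 = 3*1 + 0 = 3.
  i=2: a_2=9, p_2 = 9*34 + 11 = 317, q_2 = 9*3 + 1 = 28.
  i=3: a_3=7, p_3 = 7*317 + 34 = 2253, q_3 = 7*28 + 3 = 199.
  i=4: a_4=9, p_4 = 9*2253 + 317 = 20594, q_4 = 9*199 + 28 = 1819.

11/1, 34/3, 317/28, 2253/199, 20594/1819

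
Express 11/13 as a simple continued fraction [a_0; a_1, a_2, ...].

Run the Euclidean algorithm on 11 and 13; the successive quotients are the partial quotients a_0, a_1, ... (each step inverts the fractional part left over by the previous one):
  11 = 0*13 + 11, so a_0 = 0.
  13 = 1*11 + 2, so a_1 = 1.
  11 = 5*2 + 1, so a_2 = 5.
  2 = 2*1 + 0, so a_3 = 2.
The remainder reaches 0 after 4 divisions, so the expansion has 4 partial quotients, read off in order.

[0; 1, 5, 2]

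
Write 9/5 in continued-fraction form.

[1; 1, 4]

Run the Euclidean algorithm on 9 and 5; the successive quotients are the partial quotients a_0, a_1, ... (each step inverts the fractional part left over by the previous one):
  9 = 1*5 + 4, so a_0 = 1.
  5 = 1*4 + 1, so a_1 = 1.
  4 = 4*1 + 0, so a_2 = 4.
The remainder reaches 0 after 3 divisions, so the expansion has 3 partial quotients, read off in order.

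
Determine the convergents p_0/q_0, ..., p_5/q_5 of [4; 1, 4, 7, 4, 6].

Using the convergent recurrence p_i = a_i*p_{i-1} + p_{i-2}, q_i = a_i*q_{i-1} + q_{i-2} with p_{-2}=0, p_{-1}=1, q_{-2}=1, q_{-1}=0:
  i=0: a_0=4, p_0 = 4*1 + 0 = 4, q_0 = 4*0 + 1 = 1.
  i=1: a_1=1, p_1 = 1*4 + 1 = 5, q_1 = 1*1 + 0 = 1.
  i=2: a_2=4, p_2 = 4*5 + 4 = 24, q_2 = 4*1 + 1 = 5.
  i=3: a_3=7, p_3 = 7*24 + 5 = 173, q_3 = 7*5 + 1 = 36.
  i=4: a_4=4, p_4 = 4*173 + 24 = 716, q_4 = 4*36 + 5 = 149.
  i=5: a_5=6, p_5 = 6*716 + 173 = 4469, q_5 = 6*149 + 36 = 930.

4/1, 5/1, 24/5, 173/36, 716/149, 4469/930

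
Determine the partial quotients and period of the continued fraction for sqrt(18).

Write x_i = (sqrt(18) + m_i)/d_i with (m_0, d_0) = (0, 1). a_0 = floor(sqrt(18)) = 4, since 4^2 = 16 <= 18 < 25 = 5^2.
Iterate m_{i+1} = d_i*a_i - m_i, d_{i+1} = (18 - m_{i+1}^2)/d_i, a_{i+1} = floor((a_0 + m_{i+1})/d_{i+1}):
  m_1 = 1*4 - 0 = 4, d_1 = (18 - 4^2)/1 = 2/1 = 2, a_1 = floor((4 + 4)/2) = 4.
  m_2 = 2*4 - 4 = 4, d_2 = (18 - 4^2)/2 = 2/2 = 1, a_2 = floor((4 + 4)/1) = 8.
  m_3 = 1*8 - 4 = 4, d_3 = (18 - 4^2)/1 = 2/1 = 2: (m_3, d_3) = (m_1, d_1) = (4, 2), so from here the quotients repeat a_1, a_2; the period length is 2.
Hence the expansion of sqrt(18) is a_0 = 4 followed by the repeating block 4, 8 (period 2).

[4; (4, 8)]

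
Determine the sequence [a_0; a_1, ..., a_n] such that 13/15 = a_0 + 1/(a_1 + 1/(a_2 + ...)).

Run the Euclidean algorithm on 13 and 15; the successive quotients are the partial quotients a_0, a_1, ... (each step inverts the fractional part left over by the previous one):
  13 = 0*15 + 13, so a_0 = 0.
  15 = 1*13 + 2, so a_1 = 1.
  13 = 6*2 + 1, so a_2 = 6.
  2 = 2*1 + 0, so a_3 = 2.
The remainder reaches 0 after 4 divisions, so the expansion has 4 partial quotients, read off in order.

[0; 1, 6, 2]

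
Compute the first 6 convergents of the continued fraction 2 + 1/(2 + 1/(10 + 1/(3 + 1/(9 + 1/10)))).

Using the convergent recurrence p_i = a_i*p_{i-1} + p_{i-2}, q_i = a_i*q_{i-1} + q_{i-2} with p_{-2}=0, p_{-1}=1, q_{-2}=1, q_{-1}=0:
  i=0: a_0=2, p_0 = 2*1 + 0 = 2, q_0 = 2*0 + 1 = 1.
  i=1: a_1=2, p_1 = 2*2 + 1 = 5, q_1 = 2*1 + 0 = 2.
  i=2: a_2=10, p_2 = 10*5 + 2 = 52, q_2 = 10*2 + 1 = 21.
  i=3: a_3=3, p_3 = 3*52 + 5 = 161, q_3 = 3*21 + 2 = 65.
  i=4: a_4=9, p_4 = 9*161 + 52 = 1501, q_4 = 9*65 + 21 = 606.
  i=5: a_5=10, p_5 = 10*1501 + 161 = 15171, q_5 = 10*606 + 65 = 6125.

2/1, 5/2, 52/21, 161/65, 1501/606, 15171/6125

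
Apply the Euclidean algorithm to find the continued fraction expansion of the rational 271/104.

[2; 1, 1, 1, 1, 6, 3]

Run the Euclidean algorithm on 271 and 104; the successive quotients are the partial quotients a_0, a_1, ... (each step inverts the fractional part left over by the previous one):
  271 = 2*104 + 63, so a_0 = 2.
  104 = 1*63 + 41, so a_1 = 1.
  63 = 1*41 + 22, so a_2 = 1.
  41 = 1*22 + 19, so a_3 = 1.
  22 = 1*19 + 3, so a_4 = 1.
  19 = 6*3 + 1, so a_5 = 6.
  3 = 3*1 + 0, so a_6 = 3.
The remainder reaches 0 after 7 divisions, so the expansion has 7 partial quotients, read off in order.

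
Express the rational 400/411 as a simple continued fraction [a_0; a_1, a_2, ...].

[0; 1, 36, 2, 1, 3]

Run the Euclidean algorithm on 400 and 411; the successive quotients are the partial quotients a_0, a_1, ... (each step inverts the fractional part left over by the previous one):
  400 = 0*411 + 400, so a_0 = 0.
  411 = 1*400 + 11, so a_1 = 1.
  400 = 36*11 + 4, so a_2 = 36.
  11 = 2*4 + 3, so a_3 = 2.
  4 = 1*3 + 1, so a_4 = 1.
  3 = 3*1 + 0, so a_5 = 3.
The remainder reaches 0 after 6 divisions, so the expansion has 6 partial quotients, read off in order.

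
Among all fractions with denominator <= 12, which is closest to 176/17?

Expand x = 176/17 as a continued fraction with the Euclidean algorithm:
  176 = 10*17 + 6, so a_0 = 10.
  17 = 2*6 + 5, so a_1 = 2.
  6 = 1*5 + 1, so a_2 = 1.
  5 = 5*1 + 0, so a_3 = 5.
so x = [10; 2, 1, 5].
Convergents (p_i = a_i*p_{i-1} + p_{i-2}, q_i = a_i*q_{i-1} + q_{i-2} with p_{-2}=0, p_{-1}=1, q_{-2}=1, q_{-1}=0), until the denominator exceeds 12:
  i=0: a_0=10, p_0 = 10*1 + 0 = 10, q_0 = 10*0 + 1 = 1.
  i=1: a_1=2, p_1 = 2*10 + 1 = 21, q_1 = 2*1 + 0 = 2.
  i=2: a_2=1, p_2 = 1*21 + 10 = 31, q_2 = 1*2 + 1 = 3.
  i=3: a_3=5, p_3 = 5*31 + 21 = 176, q_3 = 5*3 + 2 = 17.
q_3 = 17 > 12, so the last convergent with denominator <= 12 is p_2/q_2 = 31/3.
The closest fraction with denominator <= 12 is either p_2/q_2 or the intermediate fraction (k*p_2 + p_1)/(k*q_2 + q_1) with the largest k >= 1 whose denominator stays <= 12; these approach x as k grows, and every other convergent or intermediate fraction in range is farther away.
Largest k: floor((12 - q_1)/q_2) = floor((12 - 2)/3) = 3.
That gives (3*31 + 21)/(3*3 + 2) = 114/11.
Compare the errors: |x - 31/3| = |176*3 - 31*17|/(17*3) = 1/51, and |x - 114/11| = |176*11 - 114*17|/(17*11) = 2/187.
Cross-multiplying, 2*51 = 102 < 187 = 1*187, so 2/187 is smaller: the intermediate fraction 114/11 is closer to x than 31/3.

114/11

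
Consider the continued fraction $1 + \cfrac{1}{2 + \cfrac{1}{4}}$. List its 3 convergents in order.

Using the convergent recurrence p_i = a_i*p_{i-1} + p_{i-2}, q_i = a_i*q_{i-1} + q_{i-2} with p_{-2}=0, p_{-1}=1, q_{-2}=1, q_{-1}=0:
  i=0: a_0=1, p_0 = 1*1 + 0 = 1, q_0 = 1*0 + 1 = 1.
  i=1: a_1=2, p_1 = 2*1 + 1 = 3, q_1 = 2*1 + 0 = 2.
  i=2: a_2=4, p_2 = 4*3 + 1 = 13, q_2 = 4*2 + 1 = 9.

1/1, 3/2, 13/9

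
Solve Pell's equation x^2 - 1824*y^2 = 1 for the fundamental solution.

(x, y) = (1025, 24)

First expand sqrt(1824) as a continued fraction. With x_i = (sqrt(1824) + m_i)/d_i and (m_0, d_0) = (0, 1): a_0 = floor(sqrt(1824)) = 42, since 42^2 = 1764 <= 1824 < 1849 = 43^2.
Iterate m_{i+1} = d_i*a_i - m_i, d_{i+1} = (1824 - m_{i+1}^2)/d_i, a_{i+1} = floor((a_0 + m_{i+1})/d_{i+1}):
  m_1 = 1*42 - 0 = 42, d_1 = (1824 - 42^2)/1 = 60/1 = 60, a_1 = floor((42 + 42)/60) = 1.
  m_2 = 60*1 - 42 = 18, d_2 = (1824 - 18^2)/60 = 1500/60 = 25, a_2 = floor((42 + 18)/25) = 2.
  m_3 = 25*2 - 18 = 32, d_3 = (1824 - 32^2)/25 = 800/25 = 32, a_3 = floor((42 + 32)/32) = 2.
  m_4 = 32*2 - 32 = 32, d_4 = (1824 - 32^2)/32 = 800/32 = 25, a_4 = floor((42 + 32)/25) = 2.
  m_5 = 25*2 - 32 = 18, d_5 = (1824 - 18^2)/25 = 1500/25 = 60, a_5 = floor((42 + 18)/60) = 1.
  m_6 = 60*1 - 18 = 42, d_6 = (1824 - 42^2)/60 = 60/60 = 1, a_6 = floor((42 + 42)/1) = 84.
  m_7 = 1*84 - 42 = 42, d_7 = (1824 - 42^2)/1 = 60/1 = 60: (m_7, d_7) = (m_1, d_1) = (42, 60), so from here the quotients repeat a_1, ..., a_6; the period length is 6.
So sqrt(1824) = [42; (1, 2, 2, 2, 1, 84)] with period length k = 6.
k is even, so the fundamental solution of x^2 - 1824y^2 = 1 is (p_{k-1}, q_{k-1}) = (p_5, q_5); compute convergents through index 5.
Convergents (p_i = a_i*p_{i-1} + p_{i-2}, q_i = a_i*q_{i-1} + q_{i-2} with p_{-2}=0, p_{-1}=1, q_{-2}=1, q_{-1}=0):
  i=0: a_0=42, p_0 = 42*1 + 0 = 42, q_0 = 42*0 + 1 = 1.
  i=1: a_1=1, p_1 = 1*42 + 1 = 43, q_1 = 1*1 + 0 = 1.
  i=2: a_2=2, p_2 = 2*43 + 42 = 128, q_2 = 2*1 + 1 = 3.
  i=3: a_3=2, p_3 = 2*128 + 43 = 299, q_3 = 2*3 + 1 = 7.
  i=4: a_4=2, p_4 = 2*299 + 128 = 726, q_4 = 2*7 + 3 = 17.
  i=5: a_5=1, p_5 = 1*726 + 299 = 1025, q_5 = 1*17 + 7 = 24.
Check: 1025^2 - 1824*24^2 = 1050625 - 1050624 = 1, so (x, y) = (1025, 24) solves the equation, and by the theorem it is the least positive solution.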